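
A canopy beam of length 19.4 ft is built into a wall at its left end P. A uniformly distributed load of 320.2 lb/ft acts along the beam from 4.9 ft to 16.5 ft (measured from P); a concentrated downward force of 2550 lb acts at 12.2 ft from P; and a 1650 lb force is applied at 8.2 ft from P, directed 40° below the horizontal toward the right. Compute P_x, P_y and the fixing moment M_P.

Resultant of the distributed load: 320.2 × 11.6 = 3714.32 lb at 10.7 ft from P.
ΣF_x = 0: P_x + 1650·cos40° = 0 → P_x = -1264 lb.
ΣF_y = 0: P_y − 320.2·11.6 − 2550 − 1650·sin40° = 0 → P_y = 7325 lb.
ΣM about P: M_P − (320.2·11.6)·10.7 − 2550·12.2 − 1650·sin40°·8.2 = 0 → M_P = 79550 lb·ft.

P_x = -1264 lb, P_y = 7325 lb, M_P = 79550 lb·ft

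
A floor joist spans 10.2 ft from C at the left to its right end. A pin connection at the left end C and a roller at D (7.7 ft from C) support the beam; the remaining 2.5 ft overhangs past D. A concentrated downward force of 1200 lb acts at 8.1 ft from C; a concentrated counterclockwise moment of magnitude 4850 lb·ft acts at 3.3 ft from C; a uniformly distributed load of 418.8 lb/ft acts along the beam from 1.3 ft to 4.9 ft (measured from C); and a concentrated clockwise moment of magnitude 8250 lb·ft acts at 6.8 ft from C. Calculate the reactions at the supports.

Resultant of the distributed load: 418.8 × 3.6 = 1507.68 lb at 3.1 ft from C.
ΣM about C: D_y·7.7 − 1200·8.1 + 4850 − (418.8·3.6)·3.1 − 8250 = 0 → D_y = 17793.808/7.7 = 2310.88 ≈ 2311 lb.
ΣF_y = 0: C_y + 2310.88 − 1200 − 418.8·3.6 = 0 → C_y = 396.8 lb.
ΣF_x = 0: no horizontal applied forces, so C_x = 0.

C_x = 0, C_y = 396.8 lb, D_y = 2311 lb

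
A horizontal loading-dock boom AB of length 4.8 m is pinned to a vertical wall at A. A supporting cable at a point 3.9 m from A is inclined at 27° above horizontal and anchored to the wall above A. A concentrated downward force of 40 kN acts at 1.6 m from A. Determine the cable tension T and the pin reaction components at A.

T = 36.15 kN, A_x = 32.21 kN, A_y = 23.59 kN

ΣM about A: T·sin27°·3.9 − 40·1.6 = 0 → T = 64/(3.9·0.45399) = 36.1467 ≈ 36.15 kN.
ΣF_x = 0: A_x − T·cos27° = 0 → A_x = 36.1467 × 0.891007 = 32.21 kN.
ΣF_y = 0: A_y + T·sin27° − 40 = 0 → A_y = 40 − 36.1467 × 0.45399 = 23.59 kN.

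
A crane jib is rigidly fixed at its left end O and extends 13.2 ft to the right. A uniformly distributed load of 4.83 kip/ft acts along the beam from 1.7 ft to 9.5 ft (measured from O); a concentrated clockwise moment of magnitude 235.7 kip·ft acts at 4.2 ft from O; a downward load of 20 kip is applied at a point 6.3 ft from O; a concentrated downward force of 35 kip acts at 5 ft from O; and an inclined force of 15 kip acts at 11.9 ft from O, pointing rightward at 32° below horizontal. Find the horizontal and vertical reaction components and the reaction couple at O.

Resultant of the distributed load: 4.83 × 7.8 = 37.674 kip at 5.6 ft from O.
ΣF_x = 0: O_x + 15·cos32° = 0 → O_x = -12.72 kip.
ΣF_y = 0: O_y − 4.83·7.8 − 20 − 35 − 15·sin32° = 0 → O_y = 100.6 kip.
ΣM about O: M_O − (4.83·7.8)·5.6 − 235.7 − 20·6.3 − 35·5 − 15·sin32°·11.9 = 0 → M_O = 842.3 kip·ft.

O_x = -12.72 kip, O_y = 100.6 kip, M_O = 842.3 kip·ft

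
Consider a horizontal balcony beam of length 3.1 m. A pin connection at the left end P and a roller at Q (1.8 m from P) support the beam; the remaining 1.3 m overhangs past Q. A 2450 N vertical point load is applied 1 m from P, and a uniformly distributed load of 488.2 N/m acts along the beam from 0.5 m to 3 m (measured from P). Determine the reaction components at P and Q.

Resultant of the distributed load: 488.2 × 2.5 = 1220.5 N at 1.75 m from P.
Moments about P: Q_y·1.8 − 2450·1 − (488.2·2.5)·1.75 = 0 → Q_y = 4585.875/1.8 = 2547.71 ≈ 2548 N.
ΣF_y = 0: P_y + 2547.71 − 2450 − 488.2·2.5 = 0 → P_y = 1123 N.
ΣF_x = 0: no horizontal applied forces, so P_x = 0.

P_x = 0, P_y = 1123 N, Q_y = 2548 N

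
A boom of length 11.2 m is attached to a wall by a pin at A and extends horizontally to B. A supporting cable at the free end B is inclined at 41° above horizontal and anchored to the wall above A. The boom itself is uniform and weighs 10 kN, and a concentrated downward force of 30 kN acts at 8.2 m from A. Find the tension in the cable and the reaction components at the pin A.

T = 41.10 kN, A_x = 31.02 kN, A_y = 13.04 kN

ΣM about A: T·sin41°·11.2 − 10·5.6 − 30·8.2 = 0 → T = 302/(11.2·0.656059) = 41.1004 ≈ 41.10 kN.
ΣF_x = 0: A_x − T·cos41° = 0 → A_x = 41.1004 × 0.75471 = 31.02 kN.
ΣF_y = 0: A_y + T·sin41° − 10 − 30 = 0 → A_y = 40 − 41.1004 × 0.656059 = 13.04 kN.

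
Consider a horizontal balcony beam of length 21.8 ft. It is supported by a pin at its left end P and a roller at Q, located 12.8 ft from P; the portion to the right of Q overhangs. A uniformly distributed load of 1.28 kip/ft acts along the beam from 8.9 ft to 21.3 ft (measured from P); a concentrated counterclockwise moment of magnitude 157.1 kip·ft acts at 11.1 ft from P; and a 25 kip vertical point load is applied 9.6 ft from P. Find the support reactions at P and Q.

Resultant of the distributed load: 1.28 × 12.4 = 15.872 kip at 15.1 ft from P.
Taking moments about P: Q_y·12.8 − (1.28·12.4)·15.1 + 157.1 − 25·9.6 = 0 → Q_y = 322.5672/12.8 = 25.2006 ≈ 25.20 kip.
ΣF_y = 0: P_y + 25.2006 − 1.28·12.4 − 25 = 0 → P_y = 15.67 kip.
ΣF_x = 0: no horizontal applied forces, so P_x = 0.

P_x = 0, P_y = 15.67 kip, Q_y = 25.20 kip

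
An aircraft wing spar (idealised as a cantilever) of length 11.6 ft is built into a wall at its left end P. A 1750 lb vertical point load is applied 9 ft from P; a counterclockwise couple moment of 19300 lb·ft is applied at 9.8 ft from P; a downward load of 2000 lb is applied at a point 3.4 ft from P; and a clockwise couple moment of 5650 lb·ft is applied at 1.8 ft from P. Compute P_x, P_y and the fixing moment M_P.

P_x = 0, P_y = 3750 lb, M_P = 8900 lb·ft

ΣF_x = 0: P_x = 0.
ΣF_y = 0: P_y − 1750 − 2000 = 0 → P_y = 3750 lb.
ΣM about P: M_P − 1750·9 + 19300 − 2000·3.4 − 5650 = 0 → M_P = 8900 lb·ft.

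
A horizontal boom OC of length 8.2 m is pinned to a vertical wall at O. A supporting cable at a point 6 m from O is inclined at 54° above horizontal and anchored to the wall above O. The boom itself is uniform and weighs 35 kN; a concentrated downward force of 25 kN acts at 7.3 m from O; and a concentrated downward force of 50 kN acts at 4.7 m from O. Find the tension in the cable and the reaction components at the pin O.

ΣM about O: T·sin54°·6 − 35·4.1 − 25·7.3 − 50·4.7 = 0 → T = 561/(6·0.809017) = 115.572 ≈ 115.6 kN.
ΣF_x = 0: O_x − T·cos54° = 0 → O_x = 115.572 × 0.587785 = 67.93 kN.
ΣF_y = 0: O_y + T·sin54° − 35 − 25 − 50 = 0 → O_y = 110 − 115.572 × 0.809017 = 16.50 kN.

T = 115.6 kN, O_x = 67.93 kN, O_y = 16.50 kN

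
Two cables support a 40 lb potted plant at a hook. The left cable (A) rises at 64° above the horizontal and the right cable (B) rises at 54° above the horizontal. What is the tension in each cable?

ΣF_x = 0: −T_A·cos64° + T_B·cos54° = 0 → T_B = 0.745802·T_A.
ΣF_y = 0: T_A·sin64° + T_B·sin54° = 40.
Substitute: T_A·(0.898794 + 0.745802·0.809017) = 40 → T_A = 26.6283 ≈ 26.63 lb.
Then T_B = 0.745802 × 26.6283 = 19.86 lb.

T_A = 26.63 lb, T_B = 19.86 lb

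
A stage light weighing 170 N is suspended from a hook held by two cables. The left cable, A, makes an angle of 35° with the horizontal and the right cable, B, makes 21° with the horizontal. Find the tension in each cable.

ΣF_x = 0: −T_A·cos35° + T_B·cos21° = 0 → T_B = 0.877431·T_A.
ΣF_y = 0: T_A·sin35° + T_B·sin21° = 170.
Substitute: T_A·(0.573576 + 0.877431·0.358368) = 170 → T_A = 191.437 ≈ 191.4 N.
Then T_B = 0.877431 × 191.437 = 168.0 N.

T_A = 191.4 N, T_B = 168.0 N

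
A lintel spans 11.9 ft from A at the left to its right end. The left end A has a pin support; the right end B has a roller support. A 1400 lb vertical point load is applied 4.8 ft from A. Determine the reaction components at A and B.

A_x = 0, A_y = 835.3 lb, B_y = 564.7 lb

Moments about A: B_y·11.9 − 1400·4.8 = 0 → B_y = 6720/11.9 = 564.706 ≈ 564.7 lb.
ΣF_y = 0: A_y + 564.706 − 1400 = 0 → A_y = 835.3 lb.
ΣF_x = 0: no horizontal applied forces, so A_x = 0.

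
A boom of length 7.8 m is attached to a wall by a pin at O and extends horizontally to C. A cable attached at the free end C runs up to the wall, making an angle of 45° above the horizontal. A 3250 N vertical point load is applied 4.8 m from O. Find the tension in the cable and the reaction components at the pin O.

ΣM about O: T·sin45°·7.8 − 3250·4.8 = 0 → T = 15600/(7.8·0.707107) = 2828.43 ≈ 2828 N.
ΣF_x = 0: O_x − T·cos45° = 0 → O_x = 2828.43 × 0.707107 = 2000 N.
ΣF_y = 0: O_y + T·sin45° − 3250 = 0 → O_y = 3250 − 2828.43 × 0.707107 = 1250 N.

T = 2828 N, O_x = 2000 N, O_y = 1250 N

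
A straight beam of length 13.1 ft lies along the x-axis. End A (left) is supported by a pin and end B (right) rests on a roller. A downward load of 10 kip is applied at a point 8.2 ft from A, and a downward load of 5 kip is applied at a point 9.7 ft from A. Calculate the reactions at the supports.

Taking moments about A: B_y·13.1 − 10·8.2 − 5·9.7 = 0 → B_y = 130.5/13.1 = 9.96183 ≈ 9.962 kip.
ΣF_y = 0: A_y + 9.96183 − 10 − 5 = 0 → A_y = 5.038 kip.
ΣF_x = 0: no horizontal applied forces, so A_x = 0.

A_x = 0, A_y = 5.038 kip, B_y = 9.962 kip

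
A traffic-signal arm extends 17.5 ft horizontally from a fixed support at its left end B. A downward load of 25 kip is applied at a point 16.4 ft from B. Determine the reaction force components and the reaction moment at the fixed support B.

B_x = 0, B_y = 25.00 kip, M_B = 410.0 kip·ft

ΣF_x = 0: B_x = 0.
ΣF_y = 0: B_y − 25 = 0 → B_y = 25.00 kip.
ΣM about B: M_B − 25·16.4 = 0 → M_B = 410.0 kip·ft.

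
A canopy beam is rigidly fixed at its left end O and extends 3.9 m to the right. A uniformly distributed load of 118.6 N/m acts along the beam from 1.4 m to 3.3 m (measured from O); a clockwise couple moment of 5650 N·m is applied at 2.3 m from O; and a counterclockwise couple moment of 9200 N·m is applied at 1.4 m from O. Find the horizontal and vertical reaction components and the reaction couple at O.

Resultant of the distributed load: 118.6 × 1.9 = 225.34 N at 2.35 m from O.
ΣF_x = 0: O_x = 0.
ΣF_y = 0: O_y − 118.6·1.9 = 0 → O_y = 225.3 N.
ΣM about O: M_O − (118.6·1.9)·2.35 − 5650 + 9200 = 0 → M_O = -3020 N·m.

O_x = 0, O_y = 225.3 N, M_O = -3020 N·m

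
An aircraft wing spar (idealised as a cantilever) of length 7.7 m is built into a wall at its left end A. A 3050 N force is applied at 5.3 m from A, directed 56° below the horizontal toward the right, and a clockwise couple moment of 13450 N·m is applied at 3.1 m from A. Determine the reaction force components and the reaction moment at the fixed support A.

ΣF_x = 0: A_x + 3050·cos56° = 0 → A_x = -1706 N.
ΣF_y = 0: A_y − 3050·sin56° = 0 → A_y = 2529 N.
ΣM about A: M_A − 3050·sin56°·5.3 − 13450 = 0 → M_A = 26850 N·m.

A_x = -1706 N, A_y = 2529 N, M_A = 26850 N·m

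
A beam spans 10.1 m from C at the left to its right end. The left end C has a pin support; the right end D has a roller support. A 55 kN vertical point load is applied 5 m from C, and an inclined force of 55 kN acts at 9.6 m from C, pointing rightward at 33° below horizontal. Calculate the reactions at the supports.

C_x = -46.13 kN, C_y = 29.26 kN, D_y = 55.70 kN

Taking moments about C: D_y·10.1 − 55·5 − 55·sin33°·9.6 = 0 → D_y = 562.569/10.1 = 55.6999 ≈ 55.70 kN.
ΣF_y = 0: C_y + 55.6999 − 55 − 55·sin33° = 0 → C_y = 29.26 kN.
ΣF_x = 0: C_x + 55·cos33° = 0 → C_x = -46.13 kN.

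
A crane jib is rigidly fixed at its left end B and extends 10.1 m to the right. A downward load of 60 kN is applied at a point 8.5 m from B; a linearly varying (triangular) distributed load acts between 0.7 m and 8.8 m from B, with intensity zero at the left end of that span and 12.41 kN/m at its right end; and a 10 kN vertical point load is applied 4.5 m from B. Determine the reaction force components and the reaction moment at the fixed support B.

B_x = 0, B_y = 120.3 kN, M_B = 861.6 kN·m

Resultant of the triangular load: ½ × 12.41 × 8.1 = 50.2605 kN, acting at 6.1 m from B (one-third of the span from the peak).
ΣF_x = 0: B_x = 0.
ΣF_y = 0: B_y − 60 − ½·12.41·8.1 − 10 = 0 → B_y = 120.3 kN.
ΣM about B: M_B − 60·8.5 − (½·12.41·8.1)·6.1 − 10·4.5 = 0 → M_B = 861.6 kN·m.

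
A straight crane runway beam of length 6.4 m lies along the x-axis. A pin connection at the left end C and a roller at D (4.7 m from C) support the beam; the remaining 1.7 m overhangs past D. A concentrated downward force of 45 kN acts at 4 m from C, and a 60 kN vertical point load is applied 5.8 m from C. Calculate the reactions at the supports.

ΣM about C: D_y·4.7 − 45·4 − 60·5.8 = 0 → D_y = 528/4.7 = 112.34 ≈ 112.3 kN.
ΣF_y = 0: C_y + 112.34 − 45 − 60 = 0 → C_y = -7.340 kN.
ΣF_x = 0: no horizontal applied forces, so C_x = 0.

C_x = 0, C_y = -7.340 kN, D_y = 112.3 kN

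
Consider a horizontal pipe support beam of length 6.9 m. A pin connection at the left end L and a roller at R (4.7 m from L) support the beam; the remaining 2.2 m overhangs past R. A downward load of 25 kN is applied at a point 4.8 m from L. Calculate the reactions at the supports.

L_x = 0, L_y = -0.5319 kN, R_y = 25.53 kN

ΣM about L: R_y·4.7 − 25·4.8 = 0 → R_y = 120/4.7 = 25.5319 ≈ 25.53 kN.
ΣF_y = 0: L_y + 25.5319 − 25 = 0 → L_y = -0.5319 kN.
ΣF_x = 0: no horizontal applied forces, so L_x = 0.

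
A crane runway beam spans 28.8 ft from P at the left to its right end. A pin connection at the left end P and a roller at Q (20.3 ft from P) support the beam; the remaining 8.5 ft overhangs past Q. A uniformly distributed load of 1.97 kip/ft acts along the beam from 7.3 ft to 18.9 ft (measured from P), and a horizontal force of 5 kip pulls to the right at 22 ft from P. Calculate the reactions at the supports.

Resultant of the distributed load: 1.97 × 11.6 = 22.852 kip at 13.1 ft from P.
Taking moments about P: Q_y·20.3 − (1.97·11.6)·13.1 = 0 → Q_y = 299.3612/20.3 = 14.7469 ≈ 14.75 kip.
ΣF_y = 0: P_y + 14.7469 − 1.97·11.6 = 0 → P_y = 8.105 kip.
ΣF_x = 0: P_x + 5 = 0 → P_x = -5.000 kip.

P_x = -5.000 kip, P_y = 8.105 kip, Q_y = 14.75 kip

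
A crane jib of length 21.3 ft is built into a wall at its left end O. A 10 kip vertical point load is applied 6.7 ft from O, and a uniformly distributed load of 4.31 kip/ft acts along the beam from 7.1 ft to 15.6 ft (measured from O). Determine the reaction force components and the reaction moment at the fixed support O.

Resultant of the distributed load: 4.31 × 8.5 = 36.635 kip at 11.35 ft from O.
ΣF_x = 0: O_x = 0.
ΣF_y = 0: O_y − 10 − 4.31·8.5 = 0 → O_y = 46.63 kip.
ΣM about O: M_O − 10·6.7 − (4.31·8.5)·11.35 = 0 → M_O = 482.8 kip·ft.

O_x = 0, O_y = 46.63 kip, M_O = 482.8 kip·ft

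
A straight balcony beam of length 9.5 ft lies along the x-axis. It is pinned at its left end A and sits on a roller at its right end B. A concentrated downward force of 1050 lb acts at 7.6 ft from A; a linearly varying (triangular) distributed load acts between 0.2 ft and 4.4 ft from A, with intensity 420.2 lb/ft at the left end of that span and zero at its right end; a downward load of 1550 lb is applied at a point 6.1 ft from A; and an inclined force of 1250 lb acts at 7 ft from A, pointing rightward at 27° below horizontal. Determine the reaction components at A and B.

Resultant of the triangular load: ½ × 420.2 × 4.2 = 882.42 lb, acting at 1.6 ft from A (one-third of the span from the peak).
Taking moments about A: B_y·9.5 − 1050·7.6 − (½·420.2·4.2)·1.6 − 1550·6.1 − 1250·sin27°·7 = 0 → B_y = 22819.3/9.5 = 2402.03 ≈ 2402 lb.
ΣF_y = 0: A_y + 2402.03 − 1050 − ½·420.2·4.2 − 1550 − 1250·sin27° = 0 → A_y = 1648 lb.
ΣF_x = 0: A_x + 1250·cos27° = 0 → A_x = -1114 lb.

A_x = -1114 lb, A_y = 1648 lb, B_y = 2402 lb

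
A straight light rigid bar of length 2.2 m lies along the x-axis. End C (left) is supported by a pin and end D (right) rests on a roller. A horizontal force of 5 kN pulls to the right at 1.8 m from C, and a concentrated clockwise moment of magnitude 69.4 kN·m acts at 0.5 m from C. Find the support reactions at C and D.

C_x = -5.000 kN, C_y = -31.55 kN, D_y = 31.55 kN

ΣM about C: D_y·2.2 − 69.4 = 0 → D_y = 69.4/2.2 = 31.5455 ≈ 31.55 kN.
ΣF_y = 0: C_y + 31.5455  = 0 → C_y = -31.55 kN.
ΣF_x = 0: C_x + 5 = 0 → C_x = -5.000 kN.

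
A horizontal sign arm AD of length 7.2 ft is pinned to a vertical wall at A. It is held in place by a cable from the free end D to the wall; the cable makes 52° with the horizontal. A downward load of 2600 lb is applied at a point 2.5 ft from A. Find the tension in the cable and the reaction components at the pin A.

T = 1146 lb, A_x = 705.3 lb, A_y = 1697 lb

ΣM about A: T·sin52°·7.2 − 2600·2.5 = 0 → T = 6500/(7.2·0.788011) = 1145.64 ≈ 1146 lb.
ΣF_x = 0: A_x − T·cos52° = 0 → A_x = 1145.64 × 0.615661 = 705.3 lb.
ΣF_y = 0: A_y + T·sin52° − 2600 = 0 → A_y = 2600 − 1145.64 × 0.788011 = 1697 lb.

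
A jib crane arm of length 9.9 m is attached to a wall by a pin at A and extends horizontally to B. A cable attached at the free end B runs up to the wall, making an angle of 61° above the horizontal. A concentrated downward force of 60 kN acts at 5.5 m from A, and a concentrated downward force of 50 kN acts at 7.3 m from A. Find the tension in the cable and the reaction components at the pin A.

T = 80.27 kN, A_x = 38.91 kN, A_y = 39.80 kN

ΣM about A: T·sin61°·9.9 − 60·5.5 − 50·7.3 = 0 → T = 695/(9.9·0.87462) = 80.2657 ≈ 80.27 kN.
ΣF_x = 0: A_x − T·cos61° = 0 → A_x = 80.2657 × 0.48481 = 38.91 kN.
ΣF_y = 0: A_y + T·sin61° − 60 − 50 = 0 → A_y = 110 − 80.2657 × 0.87462 = 39.80 kN.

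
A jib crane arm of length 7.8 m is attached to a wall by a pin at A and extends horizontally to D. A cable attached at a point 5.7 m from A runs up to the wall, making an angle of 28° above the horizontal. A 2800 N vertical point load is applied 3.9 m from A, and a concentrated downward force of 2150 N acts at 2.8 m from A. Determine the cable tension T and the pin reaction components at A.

T = 6330 N, A_x = 5589 N, A_y = 1978 N

ΣM about A: T·sin28°·5.7 − 2800·3.9 − 2150·2.8 = 0 → T = 16940/(5.7·0.469472) = 6330.37 ≈ 6330 N.
ΣF_x = 0: A_x − T·cos28° = 0 → A_x = 6330.37 × 0.882948 = 5589 N.
ΣF_y = 0: A_y + T·sin28° − 2800 − 2150 = 0 → A_y = 4950 − 6330.37 × 0.469472 = 1978 N.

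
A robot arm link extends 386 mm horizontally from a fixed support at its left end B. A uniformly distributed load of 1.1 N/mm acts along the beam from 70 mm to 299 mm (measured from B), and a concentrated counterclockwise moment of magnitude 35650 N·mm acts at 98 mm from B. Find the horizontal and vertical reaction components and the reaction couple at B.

Resultant of the distributed load: 1.1 × 229 = 251.9 N at 184.5 mm from B.
ΣF_x = 0: B_x = 0.
ΣF_y = 0: B_y − 1.1·229 = 0 → B_y = 251.9 N.
ΣM about B: M_B − (1.1·229)·184.5 + 35650 = 0 → M_B = 10830 N·mm.

B_x = 0, B_y = 251.9 N, M_B = 10830 N·mm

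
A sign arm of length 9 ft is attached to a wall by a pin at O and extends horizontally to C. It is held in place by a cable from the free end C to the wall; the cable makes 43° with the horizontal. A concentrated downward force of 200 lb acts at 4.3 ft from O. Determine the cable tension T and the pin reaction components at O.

T = 140.1 lb, O_x = 102.5 lb, O_y = 104.4 lb

ΣM about O: T·sin43°·9 − 200·4.3 = 0 → T = 860/(9·0.681998) = 140.111 ≈ 140.1 lb.
ΣF_x = 0: O_x − T·cos43° = 0 → O_x = 140.111 × 0.731354 = 102.5 lb.
ΣF_y = 0: O_y + T·sin43° − 200 = 0 → O_y = 200 − 140.111 × 0.681998 = 104.4 lb.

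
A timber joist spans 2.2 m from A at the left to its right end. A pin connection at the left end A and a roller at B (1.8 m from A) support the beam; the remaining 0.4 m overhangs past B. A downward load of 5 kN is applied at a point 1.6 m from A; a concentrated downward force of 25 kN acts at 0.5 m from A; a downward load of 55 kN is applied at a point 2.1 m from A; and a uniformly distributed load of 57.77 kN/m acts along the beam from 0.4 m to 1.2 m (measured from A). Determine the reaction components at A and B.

Resultant of the distributed load: 57.77 × 0.8 = 46.216 kN at 0.8 m from A.
ΣM about A: B_y·1.8 − 5·1.6 − 25·0.5 − 55·2.1 − (57.77·0.8)·0.8 = 0 → B_y = 172.9728/1.8 = 96.096 ≈ 96.10 kN.
ΣF_y = 0: A_y + 96.096 − 5 − 25 − 55 − 57.77·0.8 = 0 → A_y = 35.12 kN.
ΣF_x = 0: no horizontal applied forces, so A_x = 0.

A_x = 0, A_y = 35.12 kN, B_y = 96.10 kN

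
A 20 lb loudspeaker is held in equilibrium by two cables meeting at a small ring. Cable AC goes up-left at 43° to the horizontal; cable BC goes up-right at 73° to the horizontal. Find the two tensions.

ΣF_x = 0: −T_AC·cos43° + T_BC·cos73° = 0 → T_BC = 2.50145·T_AC.
ΣF_y = 0: T_AC·sin43° + T_BC·sin73° = 20.
Substitute: T_AC·(0.681998 + 2.50145·0.956305) = 20 → T_AC = 6.50587 ≈ 6.506 lb.
Then T_BC = 2.50145 × 6.50587 = 16.27 lb.

T_AC = 6.506 lb, T_BC = 16.27 lb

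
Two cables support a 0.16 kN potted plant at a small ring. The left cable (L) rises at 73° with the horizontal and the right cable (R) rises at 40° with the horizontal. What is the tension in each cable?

T_L = 0.1332 kN, T_R = 0.05082 kN

ΣF_x = 0: −T_L·cos73° + T_R·cos40° = 0 → T_R = 0.381664·T_L.
ΣF_y = 0: T_L·sin73° + T_R·sin40° = 0.16.
Substitute: T_L·(0.956305 + 0.381664·0.642788) = 0.16 → T_L = 0.133152 ≈ 0.1332 kN.
Then T_R = 0.381664 × 0.133152 = 0.05082 kN.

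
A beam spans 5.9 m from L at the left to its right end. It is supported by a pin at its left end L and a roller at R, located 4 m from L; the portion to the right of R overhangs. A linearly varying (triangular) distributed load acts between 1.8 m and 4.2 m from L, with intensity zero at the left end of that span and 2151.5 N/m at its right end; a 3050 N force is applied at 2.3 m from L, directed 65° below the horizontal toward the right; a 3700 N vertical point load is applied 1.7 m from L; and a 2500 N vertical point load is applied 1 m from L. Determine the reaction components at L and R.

L_x = -1289 N, L_y = 5565 N, R_y = 5981 N

Resultant of the triangular load: ½ × 2151.5 × 2.4 = 2581.8 N, acting at 3.4 m from L (one-third of the span from the peak).
Taking moments about L: R_y·4 − (½·2151.5·2.4)·3.4 − 3050·sin65°·2.3 − 3700·1.7 − 2500·1 = 0 → R_y = 23925.9/4 = 5981.48 ≈ 5981 N.
ΣF_y = 0: L_y + 5981.48 − ½·2151.5·2.4 − 3050·sin65° − 3700 − 2500 = 0 → L_y = 5565 N.
ΣF_x = 0: L_x + 3050·cos65° = 0 → L_x = -1289 N.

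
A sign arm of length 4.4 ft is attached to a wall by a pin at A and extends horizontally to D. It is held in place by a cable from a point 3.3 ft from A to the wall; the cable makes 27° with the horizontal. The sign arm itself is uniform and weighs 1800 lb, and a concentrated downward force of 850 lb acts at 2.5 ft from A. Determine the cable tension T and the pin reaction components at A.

ΣM about A: T·sin27°·3.3 − 1800·2.2 − 850·2.5 = 0 → T = 6085/(3.3·0.45399) = 4061.63 ≈ 4062 lb.
ΣF_x = 0: A_x − T·cos27° = 0 → A_x = 4061.63 × 0.891007 = 3619 lb.
ΣF_y = 0: A_y + T·sin27° − 1800 − 850 = 0 → A_y = 2650 − 4061.63 × 0.45399 = 806.1 lb.

T = 4062 lb, A_x = 3619 lb, A_y = 806.1 lb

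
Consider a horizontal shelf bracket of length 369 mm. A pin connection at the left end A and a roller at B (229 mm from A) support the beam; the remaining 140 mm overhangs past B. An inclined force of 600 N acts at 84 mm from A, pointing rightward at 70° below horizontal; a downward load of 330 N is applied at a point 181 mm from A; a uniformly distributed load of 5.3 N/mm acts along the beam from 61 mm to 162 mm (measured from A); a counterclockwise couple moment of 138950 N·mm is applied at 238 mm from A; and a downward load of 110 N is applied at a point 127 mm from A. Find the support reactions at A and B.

Resultant of the distributed load: 5.3 × 101 = 535.3 N at 111.5 mm from A.
Moments about A: B_y·229 − 600·sin70°·84 − 330·181 − (5.3·101)·111.5 + 138950 − 110·127 = 0 → B_y = 41796.5/229 = 182.517 ≈ 182.5 N.
ΣF_y = 0: A_y + 182.517 − 600·sin70° − 330 − 5.3·101 − 110 = 0 → A_y = 1357 N.
ΣF_x = 0: A_x + 600·cos70° = 0 → A_x = -205.2 N.

A_x = -205.2 N, A_y = 1357 N, B_y = 182.5 N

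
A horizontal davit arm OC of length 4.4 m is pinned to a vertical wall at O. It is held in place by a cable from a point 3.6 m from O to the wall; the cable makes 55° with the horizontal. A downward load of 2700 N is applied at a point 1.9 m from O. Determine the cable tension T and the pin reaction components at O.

T = 1740 N, O_x = 997.8 N, O_y = 1275 N

ΣM about O: T·sin55°·3.6 − 2700·1.9 = 0 → T = 5130/(3.6·0.819152) = 1739.6 ≈ 1740 N.
ΣF_x = 0: O_x − T·cos55° = 0 → O_x = 1739.6 × 0.573576 = 997.8 N.
ΣF_y = 0: O_y + T·sin55° − 2700 = 0 → O_y = 2700 − 1739.6 × 0.819152 = 1275 N.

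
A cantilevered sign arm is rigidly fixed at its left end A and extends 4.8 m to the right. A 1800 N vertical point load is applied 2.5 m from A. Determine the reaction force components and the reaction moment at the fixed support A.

A_x = 0, A_y = 1800 N, M_A = 4500 N·m

ΣF_x = 0: A_x = 0.
ΣF_y = 0: A_y − 1800 = 0 → A_y = 1800 N.
ΣM about A: M_A − 1800·2.5 = 0 → M_A = 4500 N·m.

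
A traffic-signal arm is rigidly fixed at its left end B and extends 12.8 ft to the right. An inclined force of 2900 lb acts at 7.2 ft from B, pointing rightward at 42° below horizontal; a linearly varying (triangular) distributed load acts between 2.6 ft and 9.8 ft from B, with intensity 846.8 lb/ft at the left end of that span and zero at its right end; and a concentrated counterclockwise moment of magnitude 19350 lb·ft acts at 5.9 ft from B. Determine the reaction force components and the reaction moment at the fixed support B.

B_x = -2155 lb, B_y = 4989 lb, M_B = 9864 lb·ft

Resultant of the triangular load: ½ × 846.8 × 7.2 = 3048.48 lb, acting at 5 ft from B (one-third of the span from the peak).
ΣF_x = 0: B_x + 2900·cos42° = 0 → B_x = -2155 lb.
ΣF_y = 0: B_y − 2900·sin42° − ½·846.8·7.2 = 0 → B_y = 4989 lb.
ΣM about B: M_B − 2900·sin42°·7.2 − (½·846.8·7.2)·5 + 19350 = 0 → M_B = 9864 lb·ft.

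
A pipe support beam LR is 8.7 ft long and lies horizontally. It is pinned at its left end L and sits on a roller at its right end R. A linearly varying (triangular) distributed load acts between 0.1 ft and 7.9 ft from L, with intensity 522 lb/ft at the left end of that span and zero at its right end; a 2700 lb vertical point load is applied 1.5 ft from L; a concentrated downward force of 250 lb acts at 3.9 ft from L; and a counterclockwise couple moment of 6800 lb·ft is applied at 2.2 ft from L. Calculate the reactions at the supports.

Resultant of the triangular load: ½ × 522 × 7.8 = 2035.8 lb, acting at 2.7 ft from L (one-third of the span from the peak).
Moments about L: R_y·8.7 − (½·522·7.8)·2.7 − 2700·1.5 − 250·3.9 + 6800 = 0 → R_y = 3721.66/8.7 = 427.777 ≈ 427.8 lb.
ΣF_y = 0: L_y + 427.777 − ½·522·7.8 − 2700 − 250 = 0 → L_y = 4558 lb.
ΣF_x = 0: no horizontal applied forces, so L_x = 0.

L_x = 0, L_y = 4558 lb, R_y = 427.8 lb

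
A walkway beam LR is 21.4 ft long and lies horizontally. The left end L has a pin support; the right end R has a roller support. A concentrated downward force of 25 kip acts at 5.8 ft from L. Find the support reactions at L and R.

L_x = 0, L_y = 18.22 kip, R_y = 6.776 kip

Taking moments about L: R_y·21.4 − 25·5.8 = 0 → R_y = 145/21.4 = 6.7757 ≈ 6.776 kip.
ΣF_y = 0: L_y + 6.7757 − 25 = 0 → L_y = 18.22 kip.
ΣF_x = 0: no horizontal applied forces, so L_x = 0.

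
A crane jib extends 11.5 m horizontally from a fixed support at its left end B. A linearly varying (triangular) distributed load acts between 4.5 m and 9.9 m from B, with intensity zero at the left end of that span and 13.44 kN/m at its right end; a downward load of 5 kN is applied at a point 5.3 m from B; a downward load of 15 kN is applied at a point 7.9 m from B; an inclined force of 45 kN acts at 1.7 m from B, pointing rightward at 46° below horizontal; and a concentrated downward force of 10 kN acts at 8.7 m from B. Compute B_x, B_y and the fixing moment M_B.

Resultant of the triangular load: ½ × 13.44 × 5.4 = 36.288 kN, acting at 8.1 m from B (one-third of the span from the peak).
ΣF_x = 0: B_x + 45·cos46° = 0 → B_x = -31.26 kN.
ΣF_y = 0: B_y − ½·13.44·5.4 − 5 − 15 − 45·sin46° − 10 = 0 → B_y = 98.66 kN.
ΣM about B: M_B − (½·13.44·5.4)·8.1 − 5·5.3 − 15·7.9 − 45·sin46°·1.7 − 10·8.7 = 0 → M_B = 581.0 kN·m.

B_x = -31.26 kN, B_y = 98.66 kN, M_B = 581.0 kN·m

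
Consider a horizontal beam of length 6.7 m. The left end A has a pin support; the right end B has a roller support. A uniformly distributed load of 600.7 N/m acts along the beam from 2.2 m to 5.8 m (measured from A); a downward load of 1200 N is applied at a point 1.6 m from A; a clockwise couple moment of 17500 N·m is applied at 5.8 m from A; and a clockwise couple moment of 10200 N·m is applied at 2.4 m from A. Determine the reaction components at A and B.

Resultant of the distributed load: 600.7 × 3.6 = 2162.52 N at 4 m from A.
Moments about A: B_y·6.7 − (600.7·3.6)·4 − 1200·1.6 − 17500 − 10200 = 0 → B_y = 38270.08/6.7 = 5711.95 ≈ 5712 N.
ΣF_y = 0: A_y + 5711.95 − 600.7·3.6 − 1200 = 0 → A_y = -2349 N.
ΣF_x = 0: no horizontal applied forces, so A_x = 0.

A_x = 0, A_y = -2349 N, B_y = 5712 N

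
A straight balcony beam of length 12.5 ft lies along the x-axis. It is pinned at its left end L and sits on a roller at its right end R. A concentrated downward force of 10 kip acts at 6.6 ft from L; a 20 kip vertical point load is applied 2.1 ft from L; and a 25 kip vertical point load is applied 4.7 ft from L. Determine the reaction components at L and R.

ΣM about L: R_y·12.5 − 10·6.6 − 20·2.1 − 25·4.7 = 0 → R_y = 225.5/12.5 = 18.04 kip.
ΣF_y = 0: L_y + 18.04 − 10 − 20 − 25 = 0 → L_y = 36.96 kip.
ΣF_x = 0: no horizontal applied forces, so L_x = 0.

L_x = 0, L_y = 36.96 kip, R_y = 18.04 kip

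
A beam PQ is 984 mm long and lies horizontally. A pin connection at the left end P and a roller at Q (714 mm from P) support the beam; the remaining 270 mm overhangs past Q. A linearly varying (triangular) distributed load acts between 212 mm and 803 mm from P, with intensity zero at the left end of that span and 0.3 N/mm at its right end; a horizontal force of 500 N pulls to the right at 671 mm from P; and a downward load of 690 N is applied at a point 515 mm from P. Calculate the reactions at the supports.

P_x = -500.0 N, P_y = 205.7 N, Q_y = 572.9 N

Resultant of the triangular load: ½ × 0.3 × 591 = 88.65 N, acting at 606 mm from P (one-third of the span from the peak).
Taking moments about P: Q_y·714 − (½·0.3·591)·606 − 690·515 = 0 → Q_y = 409071.9/714 = 572.93 ≈ 572.9 N.
ΣF_y = 0: P_y + 572.93 − ½·0.3·591 − 690 = 0 → P_y = 205.7 N.
ΣF_x = 0: P_x + 500 = 0 → P_x = -500.0 N.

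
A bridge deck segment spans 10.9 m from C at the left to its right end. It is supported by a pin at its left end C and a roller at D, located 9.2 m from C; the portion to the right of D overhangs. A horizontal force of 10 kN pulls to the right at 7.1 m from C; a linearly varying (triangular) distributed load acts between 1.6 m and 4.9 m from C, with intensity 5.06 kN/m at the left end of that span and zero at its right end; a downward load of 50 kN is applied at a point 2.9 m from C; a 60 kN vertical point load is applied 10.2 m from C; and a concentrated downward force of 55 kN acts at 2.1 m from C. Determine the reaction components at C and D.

C_x = -10.00 kN, C_y = 76.06 kN, D_y = 97.29 kN

Resultant of the triangular load: ½ × 5.06 × 3.3 = 8.349 kN, acting at 2.7 m from C (one-third of the span from the peak).
ΣM about C: D_y·9.2 − (½·5.06·3.3)·2.7 − 50·2.9 − 60·10.2 − 55·2.1 = 0 → D_y = 895.0423/9.2 = 97.2872 ≈ 97.29 kN.
ΣF_y = 0: C_y + 97.2872 − ½·5.06·3.3 − 50 − 60 − 55 = 0 → C_y = 76.06 kN.
ΣF_x = 0: C_x + 10 = 0 → C_x = -10.00 kN.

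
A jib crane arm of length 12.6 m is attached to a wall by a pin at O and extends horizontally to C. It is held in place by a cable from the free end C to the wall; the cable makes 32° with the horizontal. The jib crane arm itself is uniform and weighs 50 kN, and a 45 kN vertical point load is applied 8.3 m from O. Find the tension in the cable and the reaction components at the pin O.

T = 103.1 kN, O_x = 87.45 kN, O_y = 40.36 kN

ΣM about O: T·sin32°·12.6 − 50·6.3 − 45·8.3 = 0 → T = 688.5/(12.6·0.529919) = 103.115 ≈ 103.1 kN.
ΣF_x = 0: O_x − T·cos32° = 0 → O_x = 103.115 × 0.848048 = 87.45 kN.
ΣF_y = 0: O_y + T·sin32° − 50 − 45 = 0 → O_y = 95 − 103.115 × 0.529919 = 40.36 kN.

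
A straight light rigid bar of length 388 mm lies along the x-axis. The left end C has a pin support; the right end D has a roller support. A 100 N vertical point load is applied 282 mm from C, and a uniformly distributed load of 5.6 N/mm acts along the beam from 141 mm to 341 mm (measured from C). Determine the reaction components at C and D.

Resultant of the distributed load: 5.6 × 200 = 1120 N at 241 mm from C.
ΣM about C: D_y·388 − 100·282 − (5.6·200)·241 = 0 → D_y = 298120/388 = 768.351 ≈ 768.4 N.
ΣF_y = 0: C_y + 768.351 − 100 − 5.6·200 = 0 → C_y = 451.6 N.
ΣF_x = 0: no horizontal applied forces, so C_x = 0.

C_x = 0, C_y = 451.6 N, D_y = 768.4 N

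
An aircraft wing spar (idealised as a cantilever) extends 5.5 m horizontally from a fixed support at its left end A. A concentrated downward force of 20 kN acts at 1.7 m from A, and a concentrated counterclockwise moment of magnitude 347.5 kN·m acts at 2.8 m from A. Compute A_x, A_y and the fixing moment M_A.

A_x = 0, A_y = 20.00 kN, M_A = -313.5 kN·m

ΣF_x = 0: A_x = 0.
ΣF_y = 0: A_y − 20 = 0 → A_y = 20.00 kN.
ΣM about A: M_A − 20·1.7 + 347.5 = 0 → M_A = -313.5 kN·m.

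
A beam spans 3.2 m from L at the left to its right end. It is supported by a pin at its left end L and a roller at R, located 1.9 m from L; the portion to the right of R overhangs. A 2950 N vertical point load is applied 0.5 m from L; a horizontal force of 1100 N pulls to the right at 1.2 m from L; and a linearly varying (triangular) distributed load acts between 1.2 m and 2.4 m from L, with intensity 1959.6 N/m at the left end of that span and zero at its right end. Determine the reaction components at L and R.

L_x = -1100 N, L_y = 2359 N, R_y = 1766 N

Resultant of the triangular load: ½ × 1959.6 × 1.2 = 1175.76 N, acting at 1.6 m from L (one-third of the span from the peak).
Moments about L: R_y·1.9 − 2950·0.5 − (½·1959.6·1.2)·1.6 = 0 → R_y = 3356.216/1.9 = 1766.43 ≈ 1766 N.
ΣF_y = 0: L_y + 1766.43 − 2950 − ½·1959.6·1.2 = 0 → L_y = 2359 N.
ΣF_x = 0: L_x + 1100 = 0 → L_x = -1100 N.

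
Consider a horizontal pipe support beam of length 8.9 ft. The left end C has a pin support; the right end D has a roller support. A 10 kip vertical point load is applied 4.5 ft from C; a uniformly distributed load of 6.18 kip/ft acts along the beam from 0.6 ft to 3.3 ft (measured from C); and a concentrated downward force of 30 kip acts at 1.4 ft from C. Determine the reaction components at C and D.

C_x = 0, C_y = 43.25 kip, D_y = 13.43 kip

Resultant of the distributed load: 6.18 × 2.7 = 16.686 kip at 1.95 ft from C.
Taking moments about C: D_y·8.9 − 10·4.5 − (6.18·2.7)·1.95 − 30·1.4 = 0 → D_y = 119.5377/8.9 = 13.4312 ≈ 13.43 kip.
ΣF_y = 0: C_y + 13.4312 − 10 − 6.18·2.7 − 30 = 0 → C_y = 43.25 kip.
ΣF_x = 0: no horizontal applied forces, so C_x = 0.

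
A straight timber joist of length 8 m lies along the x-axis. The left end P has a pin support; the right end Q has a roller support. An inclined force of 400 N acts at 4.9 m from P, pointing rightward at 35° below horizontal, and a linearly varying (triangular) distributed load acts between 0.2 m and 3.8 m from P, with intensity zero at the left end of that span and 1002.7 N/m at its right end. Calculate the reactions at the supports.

P_x = -327.7 N, P_y = 1307 N, Q_y = 727.1 N

Resultant of the triangular load: ½ × 1002.7 × 3.6 = 1804.86 N, acting at 2.6 m from P (one-third of the span from the peak).
Taking moments about P: Q_y·8 − 400·sin35°·4.9 − (½·1002.7·3.6)·2.6 = 0 → Q_y = 5816.85/8 = 727.106 ≈ 727.1 N.
ΣF_y = 0: P_y + 727.106 − 400·sin35° − ½·1002.7·3.6 = 0 → P_y = 1307 N.
ΣF_x = 0: P_x + 400·cos35° = 0 → P_x = -327.7 N.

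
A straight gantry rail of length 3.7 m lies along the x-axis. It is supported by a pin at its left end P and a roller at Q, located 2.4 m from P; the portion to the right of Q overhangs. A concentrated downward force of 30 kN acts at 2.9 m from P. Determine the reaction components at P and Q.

Moments about P: Q_y·2.4 − 30·2.9 = 0 → Q_y = 87/2.4 = 36.25 kN.
ΣF_y = 0: P_y + 36.25 − 30 = 0 → P_y = -6.250 kN.
ΣF_x = 0: no horizontal applied forces, so P_x = 0.

P_x = 0, P_y = -6.250 kN, Q_y = 36.25 kN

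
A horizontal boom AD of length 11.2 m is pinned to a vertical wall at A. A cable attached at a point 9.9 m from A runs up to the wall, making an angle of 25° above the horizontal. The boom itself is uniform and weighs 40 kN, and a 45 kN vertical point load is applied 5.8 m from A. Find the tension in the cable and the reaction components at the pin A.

ΣM about A: T·sin25°·9.9 − 40·5.6 − 45·5.8 = 0 → T = 485/(9.9·0.422618) = 115.92 ≈ 115.9 kN.
ΣF_x = 0: A_x − T·cos25° = 0 → A_x = 115.92 × 0.906308 = 105.1 kN.
ΣF_y = 0: A_y + T·sin25° − 40 − 45 = 0 → A_y = 85 − 115.92 × 0.422618 = 36.01 kN.

T = 115.9 kN, A_x = 105.1 kN, A_y = 36.01 kN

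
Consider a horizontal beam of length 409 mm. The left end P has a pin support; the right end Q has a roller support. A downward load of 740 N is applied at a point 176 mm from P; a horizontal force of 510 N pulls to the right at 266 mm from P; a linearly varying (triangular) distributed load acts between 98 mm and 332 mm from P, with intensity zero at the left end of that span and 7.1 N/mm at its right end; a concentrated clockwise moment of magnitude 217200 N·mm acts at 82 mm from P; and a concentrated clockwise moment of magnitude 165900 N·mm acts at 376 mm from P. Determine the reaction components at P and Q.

P_x = -510.0 N, P_y = -200.3 N, Q_y = 1771 N

Resultant of the triangular load: ½ × 7.1 × 234 = 830.7 N, acting at 254 mm from P (one-third of the span from the peak).
ΣM about P: Q_y·409 − 740·176 − (½·7.1·234)·254 − 217200 − 165900 = 0 → Q_y = 724337.8/409 = 1771 N.
ΣF_y = 0: P_y + 1771 − 740 − ½·7.1·234 = 0 → P_y = -200.3 N.
ΣF_x = 0: P_x + 510 = 0 → P_x = -510.0 N.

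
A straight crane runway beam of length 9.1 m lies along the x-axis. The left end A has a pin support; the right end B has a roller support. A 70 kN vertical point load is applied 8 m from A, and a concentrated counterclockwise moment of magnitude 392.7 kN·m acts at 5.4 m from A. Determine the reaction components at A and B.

A_x = 0, A_y = 51.62 kN, B_y = 18.38 kN

Taking moments about A: B_y·9.1 − 70·8 + 392.7 = 0 → B_y = 167.3/9.1 = 18.3846 ≈ 18.38 kN.
ΣF_y = 0: A_y + 18.3846 − 70 = 0 → A_y = 51.62 kN.
ΣF_x = 0: no horizontal applied forces, so A_x = 0.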